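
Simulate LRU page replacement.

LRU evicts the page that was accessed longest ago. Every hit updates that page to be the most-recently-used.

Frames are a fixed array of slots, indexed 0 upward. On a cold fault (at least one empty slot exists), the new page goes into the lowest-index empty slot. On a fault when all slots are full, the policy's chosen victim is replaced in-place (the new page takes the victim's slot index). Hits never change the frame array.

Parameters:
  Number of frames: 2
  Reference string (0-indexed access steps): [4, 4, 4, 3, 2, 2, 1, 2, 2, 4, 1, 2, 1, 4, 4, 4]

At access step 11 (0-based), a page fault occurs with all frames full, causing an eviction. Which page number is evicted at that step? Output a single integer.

Answer: 4

Derivation:
Step 0: ref 4 -> FAULT, frames=[4,-]
Step 1: ref 4 -> HIT, frames=[4,-]
Step 2: ref 4 -> HIT, frames=[4,-]
Step 3: ref 3 -> FAULT, frames=[4,3]
Step 4: ref 2 -> FAULT, evict 4, frames=[2,3]
Step 5: ref 2 -> HIT, frames=[2,3]
Step 6: ref 1 -> FAULT, evict 3, frames=[2,1]
Step 7: ref 2 -> HIT, frames=[2,1]
Step 8: ref 2 -> HIT, frames=[2,1]
Step 9: ref 4 -> FAULT, evict 1, frames=[2,4]
Step 10: ref 1 -> FAULT, evict 2, frames=[1,4]
Step 11: ref 2 -> FAULT, evict 4, frames=[1,2]
At step 11: evicted page 4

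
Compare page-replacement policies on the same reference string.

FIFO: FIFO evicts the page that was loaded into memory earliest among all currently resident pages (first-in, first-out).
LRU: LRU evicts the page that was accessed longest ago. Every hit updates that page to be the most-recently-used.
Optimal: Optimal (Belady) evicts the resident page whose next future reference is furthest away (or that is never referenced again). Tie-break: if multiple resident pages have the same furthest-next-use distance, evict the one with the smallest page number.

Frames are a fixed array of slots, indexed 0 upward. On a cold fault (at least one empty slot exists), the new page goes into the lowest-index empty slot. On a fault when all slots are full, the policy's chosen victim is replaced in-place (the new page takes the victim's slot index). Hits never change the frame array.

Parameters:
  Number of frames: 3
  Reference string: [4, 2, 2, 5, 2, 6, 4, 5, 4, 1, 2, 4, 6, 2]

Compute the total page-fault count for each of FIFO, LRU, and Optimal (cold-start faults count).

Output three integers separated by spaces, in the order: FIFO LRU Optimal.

--- FIFO ---
  step 0: ref 4 -> FAULT, frames=[4,-,-] (faults so far: 1)
  step 1: ref 2 -> FAULT, frames=[4,2,-] (faults so far: 2)
  step 2: ref 2 -> HIT, frames=[4,2,-] (faults so far: 2)
  step 3: ref 5 -> FAULT, frames=[4,2,5] (faults so far: 3)
  step 4: ref 2 -> HIT, frames=[4,2,5] (faults so far: 3)
  step 5: ref 6 -> FAULT, evict 4, frames=[6,2,5] (faults so far: 4)
  step 6: ref 4 -> FAULT, evict 2, frames=[6,4,5] (faults so far: 5)
  step 7: ref 5 -> HIT, frames=[6,4,5] (faults so far: 5)
  step 8: ref 4 -> HIT, frames=[6,4,5] (faults so far: 5)
  step 9: ref 1 -> FAULT, evict 5, frames=[6,4,1] (faults so far: 6)
  step 10: ref 2 -> FAULT, evict 6, frames=[2,4,1] (faults so far: 7)
  step 11: ref 4 -> HIT, frames=[2,4,1] (faults so far: 7)
  step 12: ref 6 -> FAULT, evict 4, frames=[2,6,1] (faults so far: 8)
  step 13: ref 2 -> HIT, frames=[2,6,1] (faults so far: 8)
  FIFO total faults: 8
--- LRU ---
  step 0: ref 4 -> FAULT, frames=[4,-,-] (faults so far: 1)
  step 1: ref 2 -> FAULT, frames=[4,2,-] (faults so far: 2)
  step 2: ref 2 -> HIT, frames=[4,2,-] (faults so far: 2)
  step 3: ref 5 -> FAULT, frames=[4,2,5] (faults so far: 3)
  step 4: ref 2 -> HIT, frames=[4,2,5] (faults so far: 3)
  step 5: ref 6 -> FAULT, evict 4, frames=[6,2,5] (faults so far: 4)
  step 6: ref 4 -> FAULT, evict 5, frames=[6,2,4] (faults so far: 5)
  step 7: ref 5 -> FAULT, evict 2, frames=[6,5,4] (faults so far: 6)
  step 8: ref 4 -> HIT, frames=[6,5,4] (faults so far: 6)
  step 9: ref 1 -> FAULT, evict 6, frames=[1,5,4] (faults so far: 7)
  step 10: ref 2 -> FAULT, evict 5, frames=[1,2,4] (faults so far: 8)
  step 11: ref 4 -> HIT, frames=[1,2,4] (faults so far: 8)
  step 12: ref 6 -> FAULT, evict 1, frames=[6,2,4] (faults so far: 9)
  step 13: ref 2 -> HIT, frames=[6,2,4] (faults so far: 9)
  LRU total faults: 9
--- Optimal ---
  step 0: ref 4 -> FAULT, frames=[4,-,-] (faults so far: 1)
  step 1: ref 2 -> FAULT, frames=[4,2,-] (faults so far: 2)
  step 2: ref 2 -> HIT, frames=[4,2,-] (faults so far: 2)
  step 3: ref 5 -> FAULT, frames=[4,2,5] (faults so far: 3)
  step 4: ref 2 -> HIT, frames=[4,2,5] (faults so far: 3)
  step 5: ref 6 -> FAULT, evict 2, frames=[4,6,5] (faults so far: 4)
  step 6: ref 4 -> HIT, frames=[4,6,5] (faults so far: 4)
  step 7: ref 5 -> HIT, frames=[4,6,5] (faults so far: 4)
  step 8: ref 4 -> HIT, frames=[4,6,5] (faults so far: 4)
  step 9: ref 1 -> FAULT, evict 5, frames=[4,6,1] (faults so far: 5)
  step 10: ref 2 -> FAULT, evict 1, frames=[4,6,2] (faults so far: 6)
  step 11: ref 4 -> HIT, frames=[4,6,2] (faults so far: 6)
  step 12: ref 6 -> HIT, frames=[4,6,2] (faults so far: 6)
  step 13: ref 2 -> HIT, frames=[4,6,2] (faults so far: 6)
  Optimal total faults: 6

Answer: 8 9 6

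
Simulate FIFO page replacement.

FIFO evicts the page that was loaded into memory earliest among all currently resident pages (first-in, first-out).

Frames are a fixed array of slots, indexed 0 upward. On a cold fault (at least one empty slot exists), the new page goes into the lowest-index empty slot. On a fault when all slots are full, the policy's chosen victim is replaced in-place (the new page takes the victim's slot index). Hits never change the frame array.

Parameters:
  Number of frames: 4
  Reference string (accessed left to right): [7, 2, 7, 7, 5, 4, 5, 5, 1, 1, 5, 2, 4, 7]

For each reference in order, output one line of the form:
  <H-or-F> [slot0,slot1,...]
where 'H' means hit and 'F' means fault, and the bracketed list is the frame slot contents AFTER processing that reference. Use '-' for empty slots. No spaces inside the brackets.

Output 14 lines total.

F [7,-,-,-]
F [7,2,-,-]
H [7,2,-,-]
H [7,2,-,-]
F [7,2,5,-]
F [7,2,5,4]
H [7,2,5,4]
H [7,2,5,4]
F [1,2,5,4]
H [1,2,5,4]
H [1,2,5,4]
H [1,2,5,4]
H [1,2,5,4]
F [1,7,5,4]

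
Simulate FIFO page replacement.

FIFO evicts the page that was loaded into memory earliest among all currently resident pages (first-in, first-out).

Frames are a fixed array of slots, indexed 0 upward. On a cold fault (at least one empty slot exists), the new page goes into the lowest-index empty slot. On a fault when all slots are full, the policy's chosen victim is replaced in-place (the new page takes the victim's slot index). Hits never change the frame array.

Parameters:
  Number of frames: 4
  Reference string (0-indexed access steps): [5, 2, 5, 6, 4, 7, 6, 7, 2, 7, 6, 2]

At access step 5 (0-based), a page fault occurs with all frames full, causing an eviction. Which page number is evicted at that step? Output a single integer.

Answer: 5

Derivation:
Step 0: ref 5 -> FAULT, frames=[5,-,-,-]
Step 1: ref 2 -> FAULT, frames=[5,2,-,-]
Step 2: ref 5 -> HIT, frames=[5,2,-,-]
Step 3: ref 6 -> FAULT, frames=[5,2,6,-]
Step 4: ref 4 -> FAULT, frames=[5,2,6,4]
Step 5: ref 7 -> FAULT, evict 5, frames=[7,2,6,4]
At step 5: evicted page 5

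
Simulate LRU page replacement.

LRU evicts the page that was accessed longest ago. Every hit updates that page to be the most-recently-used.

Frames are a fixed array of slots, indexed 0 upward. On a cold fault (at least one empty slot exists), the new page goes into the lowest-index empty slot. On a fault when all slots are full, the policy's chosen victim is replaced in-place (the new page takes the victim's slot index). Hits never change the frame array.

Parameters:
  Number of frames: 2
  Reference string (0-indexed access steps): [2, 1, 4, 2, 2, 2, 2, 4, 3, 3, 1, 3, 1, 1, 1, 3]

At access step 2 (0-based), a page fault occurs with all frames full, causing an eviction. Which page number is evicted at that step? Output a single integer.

Step 0: ref 2 -> FAULT, frames=[2,-]
Step 1: ref 1 -> FAULT, frames=[2,1]
Step 2: ref 4 -> FAULT, evict 2, frames=[4,1]
At step 2: evicted page 2

Answer: 2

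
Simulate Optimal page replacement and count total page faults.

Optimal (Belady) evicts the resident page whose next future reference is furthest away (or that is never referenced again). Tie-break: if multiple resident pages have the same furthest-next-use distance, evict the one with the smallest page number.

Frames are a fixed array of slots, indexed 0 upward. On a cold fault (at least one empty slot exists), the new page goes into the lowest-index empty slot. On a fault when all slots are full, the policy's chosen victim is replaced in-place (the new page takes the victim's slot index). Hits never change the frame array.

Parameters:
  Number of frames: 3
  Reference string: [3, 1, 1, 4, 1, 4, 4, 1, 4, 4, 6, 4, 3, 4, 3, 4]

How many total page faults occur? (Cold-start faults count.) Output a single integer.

Step 0: ref 3 → FAULT, frames=[3,-,-]
Step 1: ref 1 → FAULT, frames=[3,1,-]
Step 2: ref 1 → HIT, frames=[3,1,-]
Step 3: ref 4 → FAULT, frames=[3,1,4]
Step 4: ref 1 → HIT, frames=[3,1,4]
Step 5: ref 4 → HIT, frames=[3,1,4]
Step 6: ref 4 → HIT, frames=[3,1,4]
Step 7: ref 1 → HIT, frames=[3,1,4]
Step 8: ref 4 → HIT, frames=[3,1,4]
Step 9: ref 4 → HIT, frames=[3,1,4]
Step 10: ref 6 → FAULT (evict 1), frames=[3,6,4]
Step 11: ref 4 → HIT, frames=[3,6,4]
Step 12: ref 3 → HIT, frames=[3,6,4]
Step 13: ref 4 → HIT, frames=[3,6,4]
Step 14: ref 3 → HIT, frames=[3,6,4]
Step 15: ref 4 → HIT, frames=[3,6,4]
Total faults: 4

Answer: 4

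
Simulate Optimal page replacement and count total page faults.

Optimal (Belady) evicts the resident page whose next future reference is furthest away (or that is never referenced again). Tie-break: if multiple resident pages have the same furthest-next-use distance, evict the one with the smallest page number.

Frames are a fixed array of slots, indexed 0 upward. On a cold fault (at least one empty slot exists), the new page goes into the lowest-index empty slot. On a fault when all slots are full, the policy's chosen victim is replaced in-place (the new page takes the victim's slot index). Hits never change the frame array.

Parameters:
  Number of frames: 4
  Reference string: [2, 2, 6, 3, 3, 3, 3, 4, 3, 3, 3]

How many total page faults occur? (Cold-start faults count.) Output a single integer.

Step 0: ref 2 → FAULT, frames=[2,-,-,-]
Step 1: ref 2 → HIT, frames=[2,-,-,-]
Step 2: ref 6 → FAULT, frames=[2,6,-,-]
Step 3: ref 3 → FAULT, frames=[2,6,3,-]
Step 4: ref 3 → HIT, frames=[2,6,3,-]
Step 5: ref 3 → HIT, frames=[2,6,3,-]
Step 6: ref 3 → HIT, frames=[2,6,3,-]
Step 7: ref 4 → FAULT, frames=[2,6,3,4]
Step 8: ref 3 → HIT, frames=[2,6,3,4]
Step 9: ref 3 → HIT, frames=[2,6,3,4]
Step 10: ref 3 → HIT, frames=[2,6,3,4]
Total faults: 4

Answer: 4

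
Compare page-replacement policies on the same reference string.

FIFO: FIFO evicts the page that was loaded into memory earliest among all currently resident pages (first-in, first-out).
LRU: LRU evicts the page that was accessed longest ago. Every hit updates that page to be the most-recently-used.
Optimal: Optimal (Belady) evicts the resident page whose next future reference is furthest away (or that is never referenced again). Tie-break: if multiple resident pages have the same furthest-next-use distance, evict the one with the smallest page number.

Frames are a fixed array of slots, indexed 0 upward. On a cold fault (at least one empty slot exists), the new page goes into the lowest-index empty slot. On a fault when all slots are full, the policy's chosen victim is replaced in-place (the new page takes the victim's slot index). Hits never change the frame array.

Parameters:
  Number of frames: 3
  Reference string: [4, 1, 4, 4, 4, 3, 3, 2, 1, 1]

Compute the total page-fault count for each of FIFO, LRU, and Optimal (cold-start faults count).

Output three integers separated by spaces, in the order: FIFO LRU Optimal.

--- FIFO ---
  step 0: ref 4 -> FAULT, frames=[4,-,-] (faults so far: 1)
  step 1: ref 1 -> FAULT, frames=[4,1,-] (faults so far: 2)
  step 2: ref 4 -> HIT, frames=[4,1,-] (faults so far: 2)
  step 3: ref 4 -> HIT, frames=[4,1,-] (faults so far: 2)
  step 4: ref 4 -> HIT, frames=[4,1,-] (faults so far: 2)
  step 5: ref 3 -> FAULT, frames=[4,1,3] (faults so far: 3)
  step 6: ref 3 -> HIT, frames=[4,1,3] (faults so far: 3)
  step 7: ref 2 -> FAULT, evict 4, frames=[2,1,3] (faults so far: 4)
  step 8: ref 1 -> HIT, frames=[2,1,3] (faults so far: 4)
  step 9: ref 1 -> HIT, frames=[2,1,3] (faults so far: 4)
  FIFO total faults: 4
--- LRU ---
  step 0: ref 4 -> FAULT, frames=[4,-,-] (faults so far: 1)
  step 1: ref 1 -> FAULT, frames=[4,1,-] (faults so far: 2)
  step 2: ref 4 -> HIT, frames=[4,1,-] (faults so far: 2)
  step 3: ref 4 -> HIT, frames=[4,1,-] (faults so far: 2)
  step 4: ref 4 -> HIT, frames=[4,1,-] (faults so far: 2)
  step 5: ref 3 -> FAULT, frames=[4,1,3] (faults so far: 3)
  step 6: ref 3 -> HIT, frames=[4,1,3] (faults so far: 3)
  step 7: ref 2 -> FAULT, evict 1, frames=[4,2,3] (faults so far: 4)
  step 8: ref 1 -> FAULT, evict 4, frames=[1,2,3] (faults so far: 5)
  step 9: ref 1 -> HIT, frames=[1,2,3] (faults so far: 5)
  LRU total faults: 5
--- Optimal ---
  step 0: ref 4 -> FAULT, frames=[4,-,-] (faults so far: 1)
  step 1: ref 1 -> FAULT, frames=[4,1,-] (faults so far: 2)
  step 2: ref 4 -> HIT, frames=[4,1,-] (faults so far: 2)
  step 3: ref 4 -> HIT, frames=[4,1,-] (faults so far: 2)
  step 4: ref 4 -> HIT, frames=[4,1,-] (faults so far: 2)
  step 5: ref 3 -> FAULT, frames=[4,1,3] (faults so far: 3)
  step 6: ref 3 -> HIT, frames=[4,1,3] (faults so far: 3)
  step 7: ref 2 -> FAULT, evict 3, frames=[4,1,2] (faults so far: 4)
  step 8: ref 1 -> HIT, frames=[4,1,2] (faults so far: 4)
  step 9: ref 1 -> HIT, frames=[4,1,2] (faults so far: 4)
  Optimal total faults: 4

Answer: 4 5 4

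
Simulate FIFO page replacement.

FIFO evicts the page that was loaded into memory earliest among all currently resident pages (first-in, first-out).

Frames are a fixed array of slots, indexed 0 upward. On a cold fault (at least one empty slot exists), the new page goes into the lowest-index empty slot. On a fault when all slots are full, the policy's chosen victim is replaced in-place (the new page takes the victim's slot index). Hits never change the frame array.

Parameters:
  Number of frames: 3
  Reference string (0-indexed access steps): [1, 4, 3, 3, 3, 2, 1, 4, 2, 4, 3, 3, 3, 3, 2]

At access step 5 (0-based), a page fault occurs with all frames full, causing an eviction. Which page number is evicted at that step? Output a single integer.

Answer: 1

Derivation:
Step 0: ref 1 -> FAULT, frames=[1,-,-]
Step 1: ref 4 -> FAULT, frames=[1,4,-]
Step 2: ref 3 -> FAULT, frames=[1,4,3]
Step 3: ref 3 -> HIT, frames=[1,4,3]
Step 4: ref 3 -> HIT, frames=[1,4,3]
Step 5: ref 2 -> FAULT, evict 1, frames=[2,4,3]
At step 5: evicted page 1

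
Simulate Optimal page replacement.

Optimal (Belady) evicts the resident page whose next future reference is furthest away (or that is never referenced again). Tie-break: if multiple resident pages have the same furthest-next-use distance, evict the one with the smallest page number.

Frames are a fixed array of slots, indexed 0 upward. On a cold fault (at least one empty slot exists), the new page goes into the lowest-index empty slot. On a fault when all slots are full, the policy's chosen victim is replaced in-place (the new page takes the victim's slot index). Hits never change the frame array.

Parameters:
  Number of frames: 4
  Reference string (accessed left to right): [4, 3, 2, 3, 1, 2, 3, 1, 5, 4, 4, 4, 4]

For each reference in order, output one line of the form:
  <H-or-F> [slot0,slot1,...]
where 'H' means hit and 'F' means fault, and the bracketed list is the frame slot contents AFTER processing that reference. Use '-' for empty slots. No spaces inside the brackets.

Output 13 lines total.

F [4,-,-,-]
F [4,3,-,-]
F [4,3,2,-]
H [4,3,2,-]
F [4,3,2,1]
H [4,3,2,1]
H [4,3,2,1]
H [4,3,2,1]
F [4,3,2,5]
H [4,3,2,5]
H [4,3,2,5]
H [4,3,2,5]
H [4,3,2,5]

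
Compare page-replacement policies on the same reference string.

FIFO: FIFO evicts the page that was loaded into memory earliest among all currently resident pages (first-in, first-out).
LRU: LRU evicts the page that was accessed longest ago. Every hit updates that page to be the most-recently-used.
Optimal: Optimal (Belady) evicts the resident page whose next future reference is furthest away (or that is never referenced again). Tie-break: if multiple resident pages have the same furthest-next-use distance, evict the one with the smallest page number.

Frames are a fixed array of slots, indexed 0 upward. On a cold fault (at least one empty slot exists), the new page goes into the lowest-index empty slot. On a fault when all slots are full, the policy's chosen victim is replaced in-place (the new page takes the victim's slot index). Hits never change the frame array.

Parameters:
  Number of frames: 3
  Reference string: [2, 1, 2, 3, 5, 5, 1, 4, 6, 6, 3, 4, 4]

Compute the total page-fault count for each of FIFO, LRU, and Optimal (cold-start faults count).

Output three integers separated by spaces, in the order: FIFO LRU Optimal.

--- FIFO ---
  step 0: ref 2 -> FAULT, frames=[2,-,-] (faults so far: 1)
  step 1: ref 1 -> FAULT, frames=[2,1,-] (faults so far: 2)
  step 2: ref 2 -> HIT, frames=[2,1,-] (faults so far: 2)
  step 3: ref 3 -> FAULT, frames=[2,1,3] (faults so far: 3)
  step 4: ref 5 -> FAULT, evict 2, frames=[5,1,3] (faults so far: 4)
  step 5: ref 5 -> HIT, frames=[5,1,3] (faults so far: 4)
  step 6: ref 1 -> HIT, frames=[5,1,3] (faults so far: 4)
  step 7: ref 4 -> FAULT, evict 1, frames=[5,4,3] (faults so far: 5)
  step 8: ref 6 -> FAULT, evict 3, frames=[5,4,6] (faults so far: 6)
  step 9: ref 6 -> HIT, frames=[5,4,6] (faults so far: 6)
  step 10: ref 3 -> FAULT, evict 5, frames=[3,4,6] (faults so far: 7)
  step 11: ref 4 -> HIT, frames=[3,4,6] (faults so far: 7)
  step 12: ref 4 -> HIT, frames=[3,4,6] (faults so far: 7)
  FIFO total faults: 7
--- LRU ---
  step 0: ref 2 -> FAULT, frames=[2,-,-] (faults so far: 1)
  step 1: ref 1 -> FAULT, frames=[2,1,-] (faults so far: 2)
  step 2: ref 2 -> HIT, frames=[2,1,-] (faults so far: 2)
  step 3: ref 3 -> FAULT, frames=[2,1,3] (faults so far: 3)
  step 4: ref 5 -> FAULT, evict 1, frames=[2,5,3] (faults so far: 4)
  step 5: ref 5 -> HIT, frames=[2,5,3] (faults so far: 4)
  step 6: ref 1 -> FAULT, evict 2, frames=[1,5,3] (faults so far: 5)
  step 7: ref 4 -> FAULT, evict 3, frames=[1,5,4] (faults so far: 6)
  step 8: ref 6 -> FAULT, evict 5, frames=[1,6,4] (faults so far: 7)
  step 9: ref 6 -> HIT, frames=[1,6,4] (faults so far: 7)
  step 10: ref 3 -> FAULT, evict 1, frames=[3,6,4] (faults so far: 8)
  step 11: ref 4 -> HIT, frames=[3,6,4] (faults so far: 8)
  step 12: ref 4 -> HIT, frames=[3,6,4] (faults so far: 8)
  LRU total faults: 8
--- Optimal ---
  step 0: ref 2 -> FAULT, frames=[2,-,-] (faults so far: 1)
  step 1: ref 1 -> FAULT, frames=[2,1,-] (faults so far: 2)
  step 2: ref 2 -> HIT, frames=[2,1,-] (faults so far: 2)
  step 3: ref 3 -> FAULT, frames=[2,1,3] (faults so far: 3)
  step 4: ref 5 -> FAULT, evict 2, frames=[5,1,3] (faults so far: 4)
  step 5: ref 5 -> HIT, frames=[5,1,3] (faults so far: 4)
  step 6: ref 1 -> HIT, frames=[5,1,3] (faults so far: 4)
  step 7: ref 4 -> FAULT, evict 1, frames=[5,4,3] (faults so far: 5)
  step 8: ref 6 -> FAULT, evict 5, frames=[6,4,3] (faults so far: 6)
  step 9: ref 6 -> HIT, frames=[6,4,3] (faults so far: 6)
  step 10: ref 3 -> HIT, frames=[6,4,3] (faults so far: 6)
  step 11: ref 4 -> HIT, frames=[6,4,3] (faults so far: 6)
  step 12: ref 4 -> HIT, frames=[6,4,3] (faults so far: 6)
  Optimal total faults: 6

Answer: 7 8 6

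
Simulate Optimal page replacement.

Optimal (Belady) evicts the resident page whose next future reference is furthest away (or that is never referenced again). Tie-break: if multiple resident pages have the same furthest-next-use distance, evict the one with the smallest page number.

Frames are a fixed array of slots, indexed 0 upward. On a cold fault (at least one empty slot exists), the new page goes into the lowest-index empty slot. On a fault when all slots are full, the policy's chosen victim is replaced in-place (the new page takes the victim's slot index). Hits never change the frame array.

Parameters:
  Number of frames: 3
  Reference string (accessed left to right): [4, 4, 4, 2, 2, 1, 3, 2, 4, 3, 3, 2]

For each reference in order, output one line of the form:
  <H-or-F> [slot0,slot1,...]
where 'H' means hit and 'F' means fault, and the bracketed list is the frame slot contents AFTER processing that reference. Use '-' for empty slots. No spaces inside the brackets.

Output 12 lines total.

F [4,-,-]
H [4,-,-]
H [4,-,-]
F [4,2,-]
H [4,2,-]
F [4,2,1]
F [4,2,3]
H [4,2,3]
H [4,2,3]
H [4,2,3]
H [4,2,3]
H [4,2,3]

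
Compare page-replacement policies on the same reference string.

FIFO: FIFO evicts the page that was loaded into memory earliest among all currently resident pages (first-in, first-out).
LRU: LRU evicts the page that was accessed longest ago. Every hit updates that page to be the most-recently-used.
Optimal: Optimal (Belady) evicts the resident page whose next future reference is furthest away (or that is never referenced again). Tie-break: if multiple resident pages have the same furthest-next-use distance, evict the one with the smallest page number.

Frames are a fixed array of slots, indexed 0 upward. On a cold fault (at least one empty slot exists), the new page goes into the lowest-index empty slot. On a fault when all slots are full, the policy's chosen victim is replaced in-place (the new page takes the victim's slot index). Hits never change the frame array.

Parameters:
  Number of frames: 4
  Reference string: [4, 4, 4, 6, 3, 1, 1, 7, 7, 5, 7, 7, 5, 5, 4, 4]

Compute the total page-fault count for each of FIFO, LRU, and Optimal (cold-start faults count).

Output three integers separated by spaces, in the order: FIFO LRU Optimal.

Answer: 7 7 6

Derivation:
--- FIFO ---
  step 0: ref 4 -> FAULT, frames=[4,-,-,-] (faults so far: 1)
  step 1: ref 4 -> HIT, frames=[4,-,-,-] (faults so far: 1)
  step 2: ref 4 -> HIT, frames=[4,-,-,-] (faults so far: 1)
  step 3: ref 6 -> FAULT, frames=[4,6,-,-] (faults so far: 2)
  step 4: ref 3 -> FAULT, frames=[4,6,3,-] (faults so far: 3)
  step 5: ref 1 -> FAULT, frames=[4,6,3,1] (faults so far: 4)
  step 6: ref 1 -> HIT, frames=[4,6,3,1] (faults so far: 4)
  step 7: ref 7 -> FAULT, evict 4, frames=[7,6,3,1] (faults so far: 5)
  step 8: ref 7 -> HIT, frames=[7,6,3,1] (faults so far: 5)
  step 9: ref 5 -> FAULT, evict 6, frames=[7,5,3,1] (faults so far: 6)
  step 10: ref 7 -> HIT, frames=[7,5,3,1] (faults so far: 6)
  step 11: ref 7 -> HIT, frames=[7,5,3,1] (faults so far: 6)
  step 12: ref 5 -> HIT, frames=[7,5,3,1] (faults so far: 6)
  step 13: ref 5 -> HIT, frames=[7,5,3,1] (faults so far: 6)
  step 14: ref 4 -> FAULT, evict 3, frames=[7,5,4,1] (faults so far: 7)
  step 15: ref 4 -> HIT, frames=[7,5,4,1] (faults so far: 7)
  FIFO total faults: 7
--- LRU ---
  step 0: ref 4 -> FAULT, frames=[4,-,-,-] (faults so far: 1)
  step 1: ref 4 -> HIT, frames=[4,-,-,-] (faults so far: 1)
  step 2: ref 4 -> HIT, frames=[4,-,-,-] (faults so far: 1)
  step 3: ref 6 -> FAULT, frames=[4,6,-,-] (faults so far: 2)
  step 4: ref 3 -> FAULT, frames=[4,6,3,-] (faults so far: 3)
  step 5: ref 1 -> FAULT, frames=[4,6,3,1] (faults so far: 4)
  step 6: ref 1 -> HIT, frames=[4,6,3,1] (faults so far: 4)
  step 7: ref 7 -> FAULT, evict 4, frames=[7,6,3,1] (faults so far: 5)
  step 8: ref 7 -> HIT, frames=[7,6,3,1] (faults so far: 5)
  step 9: ref 5 -> FAULT, evict 6, frames=[7,5,3,1] (faults so far: 6)
  step 10: ref 7 -> HIT, frames=[7,5,3,1] (faults so far: 6)
  step 11: ref 7 -> HIT, frames=[7,5,3,1] (faults so far: 6)
  step 12: ref 5 -> HIT, frames=[7,5,3,1] (faults so far: 6)
  step 13: ref 5 -> HIT, frames=[7,5,3,1] (faults so far: 6)
  step 14: ref 4 -> FAULT, evict 3, frames=[7,5,4,1] (faults so far: 7)
  step 15: ref 4 -> HIT, frames=[7,5,4,1] (faults so far: 7)
  LRU total faults: 7
--- Optimal ---
  step 0: ref 4 -> FAULT, frames=[4,-,-,-] (faults so far: 1)
  step 1: ref 4 -> HIT, frames=[4,-,-,-] (faults so far: 1)
  step 2: ref 4 -> HIT, frames=[4,-,-,-] (faults so far: 1)
  step 3: ref 6 -> FAULT, frames=[4,6,-,-] (faults so far: 2)
  step 4: ref 3 -> FAULT, frames=[4,6,3,-] (faults so far: 3)
  step 5: ref 1 -> FAULT, frames=[4,6,3,1] (faults so far: 4)
  step 6: ref 1 -> HIT, frames=[4,6,3,1] (faults so far: 4)
  step 7: ref 7 -> FAULT, evict 1, frames=[4,6,3,7] (faults so far: 5)
  step 8: ref 7 -> HIT, frames=[4,6,3,7] (faults so far: 5)
  step 9: ref 5 -> FAULT, evict 3, frames=[4,6,5,7] (faults so far: 6)
  step 10: ref 7 -> HIT, frames=[4,6,5,7] (faults so far: 6)
  step 11: ref 7 -> HIT, frames=[4,6,5,7] (faults so far: 6)
  step 12: ref 5 -> HIT, frames=[4,6,5,7] (faults so far: 6)
  step 13: ref 5 -> HIT, frames=[4,6,5,7] (faults so far: 6)
  step 14: ref 4 -> HIT, frames=[4,6,5,7] (faults so far: 6)
  step 15: ref 4 -> HIT, frames=[4,6,5,7] (faults so far: 6)
  Optimal total faults: 6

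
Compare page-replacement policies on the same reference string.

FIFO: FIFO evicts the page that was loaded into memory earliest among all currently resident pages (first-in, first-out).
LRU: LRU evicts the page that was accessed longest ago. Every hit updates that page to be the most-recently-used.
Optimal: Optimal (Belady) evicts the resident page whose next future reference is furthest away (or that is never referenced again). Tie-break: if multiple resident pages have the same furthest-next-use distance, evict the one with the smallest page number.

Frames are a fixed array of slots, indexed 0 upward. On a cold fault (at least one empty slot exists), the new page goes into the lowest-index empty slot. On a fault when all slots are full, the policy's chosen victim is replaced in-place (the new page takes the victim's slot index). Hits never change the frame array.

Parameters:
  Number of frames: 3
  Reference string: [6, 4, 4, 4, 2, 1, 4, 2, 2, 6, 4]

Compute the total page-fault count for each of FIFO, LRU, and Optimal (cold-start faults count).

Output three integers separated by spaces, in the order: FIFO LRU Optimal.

--- FIFO ---
  step 0: ref 6 -> FAULT, frames=[6,-,-] (faults so far: 1)
  step 1: ref 4 -> FAULT, frames=[6,4,-] (faults so far: 2)
  step 2: ref 4 -> HIT, frames=[6,4,-] (faults so far: 2)
  step 3: ref 4 -> HIT, frames=[6,4,-] (faults so far: 2)
  step 4: ref 2 -> FAULT, frames=[6,4,2] (faults so far: 3)
  step 5: ref 1 -> FAULT, evict 6, frames=[1,4,2] (faults so far: 4)
  step 6: ref 4 -> HIT, frames=[1,4,2] (faults so far: 4)
  step 7: ref 2 -> HIT, frames=[1,4,2] (faults so far: 4)
  step 8: ref 2 -> HIT, frames=[1,4,2] (faults so far: 4)
  step 9: ref 6 -> FAULT, evict 4, frames=[1,6,2] (faults so far: 5)
  step 10: ref 4 -> FAULT, evict 2, frames=[1,6,4] (faults so far: 6)
  FIFO total faults: 6
--- LRU ---
  step 0: ref 6 -> FAULT, frames=[6,-,-] (faults so far: 1)
  step 1: ref 4 -> FAULT, frames=[6,4,-] (faults so far: 2)
  step 2: ref 4 -> HIT, frames=[6,4,-] (faults so far: 2)
  step 3: ref 4 -> HIT, frames=[6,4,-] (faults so far: 2)
  step 4: ref 2 -> FAULT, frames=[6,4,2] (faults so far: 3)
  step 5: ref 1 -> FAULT, evict 6, frames=[1,4,2] (faults so far: 4)
  step 6: ref 4 -> HIT, frames=[1,4,2] (faults so far: 4)
  step 7: ref 2 -> HIT, frames=[1,4,2] (faults so far: 4)
  step 8: ref 2 -> HIT, frames=[1,4,2] (faults so far: 4)
  step 9: ref 6 -> FAULT, evict 1, frames=[6,4,2] (faults so far: 5)
  step 10: ref 4 -> HIT, frames=[6,4,2] (faults so far: 5)
  LRU total faults: 5
--- Optimal ---
  step 0: ref 6 -> FAULT, frames=[6,-,-] (faults so far: 1)
  step 1: ref 4 -> FAULT, frames=[6,4,-] (faults so far: 2)
  step 2: ref 4 -> HIT, frames=[6,4,-] (faults so far: 2)
  step 3: ref 4 -> HIT, frames=[6,4,-] (faults so far: 2)
  step 4: ref 2 -> FAULT, frames=[6,4,2] (faults so far: 3)
  step 5: ref 1 -> FAULT, evict 6, frames=[1,4,2] (faults so far: 4)
  step 6: ref 4 -> HIT, frames=[1,4,2] (faults so far: 4)
  step 7: ref 2 -> HIT, frames=[1,4,2] (faults so far: 4)
  step 8: ref 2 -> HIT, frames=[1,4,2] (faults so far: 4)
  step 9: ref 6 -> FAULT, evict 1, frames=[6,4,2] (faults so far: 5)
  step 10: ref 4 -> HIT, frames=[6,4,2] (faults so far: 5)
  Optimal total faults: 5

Answer: 6 5 5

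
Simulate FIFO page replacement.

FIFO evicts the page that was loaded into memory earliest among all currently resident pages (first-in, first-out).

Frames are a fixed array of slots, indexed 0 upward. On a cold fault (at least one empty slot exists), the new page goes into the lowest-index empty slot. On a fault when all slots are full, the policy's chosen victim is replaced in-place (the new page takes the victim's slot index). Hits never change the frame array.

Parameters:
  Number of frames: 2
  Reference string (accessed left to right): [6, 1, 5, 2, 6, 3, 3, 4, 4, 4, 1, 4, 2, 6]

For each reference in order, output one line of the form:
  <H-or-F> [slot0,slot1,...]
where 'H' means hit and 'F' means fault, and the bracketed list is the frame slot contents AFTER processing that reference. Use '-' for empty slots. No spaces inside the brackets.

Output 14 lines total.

F [6,-]
F [6,1]
F [5,1]
F [5,2]
F [6,2]
F [6,3]
H [6,3]
F [4,3]
H [4,3]
H [4,3]
F [4,1]
H [4,1]
F [2,1]
F [2,6]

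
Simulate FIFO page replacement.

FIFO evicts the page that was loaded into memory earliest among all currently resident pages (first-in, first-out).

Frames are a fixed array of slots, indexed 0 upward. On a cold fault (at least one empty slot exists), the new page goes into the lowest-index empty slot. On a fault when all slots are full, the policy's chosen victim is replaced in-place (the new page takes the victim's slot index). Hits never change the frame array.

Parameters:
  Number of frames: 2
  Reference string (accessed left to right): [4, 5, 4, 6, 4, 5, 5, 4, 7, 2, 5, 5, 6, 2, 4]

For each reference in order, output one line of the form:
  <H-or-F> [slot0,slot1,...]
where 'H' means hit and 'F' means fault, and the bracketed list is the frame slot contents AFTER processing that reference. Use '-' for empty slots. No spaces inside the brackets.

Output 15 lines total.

F [4,-]
F [4,5]
H [4,5]
F [6,5]
F [6,4]
F [5,4]
H [5,4]
H [5,4]
F [5,7]
F [2,7]
F [2,5]
H [2,5]
F [6,5]
F [6,2]
F [4,2]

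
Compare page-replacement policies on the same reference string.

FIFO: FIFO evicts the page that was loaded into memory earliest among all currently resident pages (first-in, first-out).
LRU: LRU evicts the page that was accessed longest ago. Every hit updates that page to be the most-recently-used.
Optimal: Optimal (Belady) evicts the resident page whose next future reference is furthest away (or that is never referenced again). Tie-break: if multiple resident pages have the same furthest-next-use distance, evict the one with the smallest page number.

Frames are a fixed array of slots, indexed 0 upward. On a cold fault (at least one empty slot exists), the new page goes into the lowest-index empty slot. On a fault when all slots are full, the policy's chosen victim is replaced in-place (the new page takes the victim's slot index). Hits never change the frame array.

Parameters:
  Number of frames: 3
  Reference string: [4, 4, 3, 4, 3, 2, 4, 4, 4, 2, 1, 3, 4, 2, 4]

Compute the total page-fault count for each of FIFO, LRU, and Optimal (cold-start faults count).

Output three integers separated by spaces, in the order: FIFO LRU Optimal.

--- FIFO ---
  step 0: ref 4 -> FAULT, frames=[4,-,-] (faults so far: 1)
  step 1: ref 4 -> HIT, frames=[4,-,-] (faults so far: 1)
  step 2: ref 3 -> FAULT, frames=[4,3,-] (faults so far: 2)
  step 3: ref 4 -> HIT, frames=[4,3,-] (faults so far: 2)
  step 4: ref 3 -> HIT, frames=[4,3,-] (faults so far: 2)
  step 5: ref 2 -> FAULT, frames=[4,3,2] (faults so far: 3)
  step 6: ref 4 -> HIT, frames=[4,3,2] (faults so far: 3)
  step 7: ref 4 -> HIT, frames=[4,3,2] (faults so far: 3)
  step 8: ref 4 -> HIT, frames=[4,3,2] (faults so far: 3)
  step 9: ref 2 -> HIT, frames=[4,3,2] (faults so far: 3)
  step 10: ref 1 -> FAULT, evict 4, frames=[1,3,2] (faults so far: 4)
  step 11: ref 3 -> HIT, frames=[1,3,2] (faults so far: 4)
  step 12: ref 4 -> FAULT, evict 3, frames=[1,4,2] (faults so far: 5)
  step 13: ref 2 -> HIT, frames=[1,4,2] (faults so far: 5)
  step 14: ref 4 -> HIT, frames=[1,4,2] (faults so far: 5)
  FIFO total faults: 5
--- LRU ---
  step 0: ref 4 -> FAULT, frames=[4,-,-] (faults so far: 1)
  step 1: ref 4 -> HIT, frames=[4,-,-] (faults so far: 1)
  step 2: ref 3 -> FAULT, frames=[4,3,-] (faults so far: 2)
  step 3: ref 4 -> HIT, frames=[4,3,-] (faults so far: 2)
  step 4: ref 3 -> HIT, frames=[4,3,-] (faults so far: 2)
  step 5: ref 2 -> FAULT, frames=[4,3,2] (faults so far: 3)
  step 6: ref 4 -> HIT, frames=[4,3,2] (faults so far: 3)
  step 7: ref 4 -> HIT, frames=[4,3,2] (faults so far: 3)
  step 8: ref 4 -> HIT, frames=[4,3,2] (faults so far: 3)
  step 9: ref 2 -> HIT, frames=[4,3,2] (faults so far: 3)
  step 10: ref 1 -> FAULT, evict 3, frames=[4,1,2] (faults so far: 4)
  step 11: ref 3 -> FAULT, evict 4, frames=[3,1,2] (faults so far: 5)
  step 12: ref 4 -> FAULT, evict 2, frames=[3,1,4] (faults so far: 6)
  step 13: ref 2 -> FAULT, evict 1, frames=[3,2,4] (faults so far: 7)
  step 14: ref 4 -> HIT, frames=[3,2,4] (faults so far: 7)
  LRU total faults: 7
--- Optimal ---
  step 0: ref 4 -> FAULT, frames=[4,-,-] (faults so far: 1)
  step 1: ref 4 -> HIT, frames=[4,-,-] (faults so far: 1)
  step 2: ref 3 -> FAULT, frames=[4,3,-] (faults so far: 2)
  step 3: ref 4 -> HIT, frames=[4,3,-] (faults so far: 2)
  step 4: ref 3 -> HIT, frames=[4,3,-] (faults so far: 2)
  step 5: ref 2 -> FAULT, frames=[4,3,2] (faults so far: 3)
  step 6: ref 4 -> HIT, frames=[4,3,2] (faults so far: 3)
  step 7: ref 4 -> HIT, frames=[4,3,2] (faults so far: 3)
  step 8: ref 4 -> HIT, frames=[4,3,2] (faults so far: 3)
  step 9: ref 2 -> HIT, frames=[4,3,2] (faults so far: 3)
  step 10: ref 1 -> FAULT, evict 2, frames=[4,3,1] (faults so far: 4)
  step 11: ref 3 -> HIT, frames=[4,3,1] (faults so far: 4)
  step 12: ref 4 -> HIT, frames=[4,3,1] (faults so far: 4)
  step 13: ref 2 -> FAULT, evict 1, frames=[4,3,2] (faults so far: 5)
  step 14: ref 4 -> HIT, frames=[4,3,2] (faults so far: 5)
  Optimal total faults: 5

Answer: 5 7 5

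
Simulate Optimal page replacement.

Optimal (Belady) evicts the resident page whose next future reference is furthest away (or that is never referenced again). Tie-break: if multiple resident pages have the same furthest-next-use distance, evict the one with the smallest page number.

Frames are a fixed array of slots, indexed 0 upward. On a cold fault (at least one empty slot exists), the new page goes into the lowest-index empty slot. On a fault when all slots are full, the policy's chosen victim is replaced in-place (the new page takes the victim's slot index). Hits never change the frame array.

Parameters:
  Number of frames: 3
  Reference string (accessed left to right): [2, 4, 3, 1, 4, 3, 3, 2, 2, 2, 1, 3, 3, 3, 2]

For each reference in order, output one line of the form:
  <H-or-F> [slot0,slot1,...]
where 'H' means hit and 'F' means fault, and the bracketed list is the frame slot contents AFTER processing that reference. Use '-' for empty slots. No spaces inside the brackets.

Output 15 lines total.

F [2,-,-]
F [2,4,-]
F [2,4,3]
F [1,4,3]
H [1,4,3]
H [1,4,3]
H [1,4,3]
F [1,2,3]
H [1,2,3]
H [1,2,3]
H [1,2,3]
H [1,2,3]
H [1,2,3]
H [1,2,3]
H [1,2,3]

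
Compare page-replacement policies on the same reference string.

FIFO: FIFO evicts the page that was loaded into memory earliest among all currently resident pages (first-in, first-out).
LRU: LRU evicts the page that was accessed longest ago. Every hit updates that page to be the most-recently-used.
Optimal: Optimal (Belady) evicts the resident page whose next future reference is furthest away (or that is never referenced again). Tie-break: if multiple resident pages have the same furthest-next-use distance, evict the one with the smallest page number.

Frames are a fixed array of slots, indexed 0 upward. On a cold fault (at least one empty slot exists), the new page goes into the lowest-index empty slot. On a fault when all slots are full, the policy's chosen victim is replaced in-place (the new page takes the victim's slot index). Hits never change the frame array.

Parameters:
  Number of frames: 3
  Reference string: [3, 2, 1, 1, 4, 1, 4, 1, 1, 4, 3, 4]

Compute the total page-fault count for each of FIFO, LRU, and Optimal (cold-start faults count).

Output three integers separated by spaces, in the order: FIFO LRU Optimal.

Answer: 5 5 4

Derivation:
--- FIFO ---
  step 0: ref 3 -> FAULT, frames=[3,-,-] (faults so far: 1)
  step 1: ref 2 -> FAULT, frames=[3,2,-] (faults so far: 2)
  step 2: ref 1 -> FAULT, frames=[3,2,1] (faults so far: 3)
  step 3: ref 1 -> HIT, frames=[3,2,1] (faults so far: 3)
  step 4: ref 4 -> FAULT, evict 3, frames=[4,2,1] (faults so far: 4)
  step 5: ref 1 -> HIT, frames=[4,2,1] (faults so far: 4)
  step 6: ref 4 -> HIT, frames=[4,2,1] (faults so far: 4)
  step 7: ref 1 -> HIT, frames=[4,2,1] (faults so far: 4)
  step 8: ref 1 -> HIT, frames=[4,2,1] (faults so far: 4)
  step 9: ref 4 -> HIT, frames=[4,2,1] (faults so far: 4)
  step 10: ref 3 -> FAULT, evict 2, frames=[4,3,1] (faults so far: 5)
  step 11: ref 4 -> HIT, frames=[4,3,1] (faults so far: 5)
  FIFO total faults: 5
--- LRU ---
  step 0: ref 3 -> FAULT, frames=[3,-,-] (faults so far: 1)
  step 1: ref 2 -> FAULT, frames=[3,2,-] (faults so far: 2)
  step 2: ref 1 -> FAULT, frames=[3,2,1] (faults so far: 3)
  step 3: ref 1 -> HIT, frames=[3,2,1] (faults so far: 3)
  step 4: ref 4 -> FAULT, evict 3, frames=[4,2,1] (faults so far: 4)
  step 5: ref 1 -> HIT, frames=[4,2,1] (faults so far: 4)
  step 6: ref 4 -> HIT, frames=[4,2,1] (faults so far: 4)
  step 7: ref 1 -> HIT, frames=[4,2,1] (faults so far: 4)
  step 8: ref 1 -> HIT, frames=[4,2,1] (faults so far: 4)
  step 9: ref 4 -> HIT, frames=[4,2,1] (faults so far: 4)
  step 10: ref 3 -> FAULT, evict 2, frames=[4,3,1] (faults so far: 5)
  step 11: ref 4 -> HIT, frames=[4,3,1] (faults so far: 5)
  LRU total faults: 5
--- Optimal ---
  step 0: ref 3 -> FAULT, frames=[3,-,-] (faults so far: 1)
  step 1: ref 2 -> FAULT, frames=[3,2,-] (faults so far: 2)
  step 2: ref 1 -> FAULT, frames=[3,2,1] (faults so far: 3)
  step 3: ref 1 -> HIT, frames=[3,2,1] (faults so far: 3)
  step 4: ref 4 -> FAULT, evict 2, frames=[3,4,1] (faults so far: 4)
  step 5: ref 1 -> HIT, frames=[3,4,1] (faults so far: 4)
  step 6: ref 4 -> HIT, frames=[3,4,1] (faults so far: 4)
  step 7: ref 1 -> HIT, frames=[3,4,1] (faults so far: 4)
  step 8: ref 1 -> HIT, frames=[3,4,1] (faults so far: 4)
  step 9: ref 4 -> HIT, frames=[3,4,1] (faults so far: 4)
  step 10: ref 3 -> HIT, frames=[3,4,1] (faults so far: 4)
  step 11: ref 4 -> HIT, frames=[3,4,1] (faults so far: 4)
  Optimal total faults: 4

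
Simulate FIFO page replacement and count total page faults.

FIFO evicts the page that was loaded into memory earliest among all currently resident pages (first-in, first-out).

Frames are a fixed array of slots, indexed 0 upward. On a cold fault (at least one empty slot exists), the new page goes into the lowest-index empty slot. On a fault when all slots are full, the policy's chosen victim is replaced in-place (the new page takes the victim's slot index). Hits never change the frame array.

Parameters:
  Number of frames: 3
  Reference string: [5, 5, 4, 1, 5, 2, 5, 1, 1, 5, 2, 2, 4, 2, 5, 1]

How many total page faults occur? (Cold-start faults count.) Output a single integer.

Answer: 7

Derivation:
Step 0: ref 5 → FAULT, frames=[5,-,-]
Step 1: ref 5 → HIT, frames=[5,-,-]
Step 2: ref 4 → FAULT, frames=[5,4,-]
Step 3: ref 1 → FAULT, frames=[5,4,1]
Step 4: ref 5 → HIT, frames=[5,4,1]
Step 5: ref 2 → FAULT (evict 5), frames=[2,4,1]
Step 6: ref 5 → FAULT (evict 4), frames=[2,5,1]
Step 7: ref 1 → HIT, frames=[2,5,1]
Step 8: ref 1 → HIT, frames=[2,5,1]
Step 9: ref 5 → HIT, frames=[2,5,1]
Step 10: ref 2 → HIT, frames=[2,5,1]
Step 11: ref 2 → HIT, frames=[2,5,1]
Step 12: ref 4 → FAULT (evict 1), frames=[2,5,4]
Step 13: ref 2 → HIT, frames=[2,5,4]
Step 14: ref 5 → HIT, frames=[2,5,4]
Step 15: ref 1 → FAULT (evict 2), frames=[1,5,4]
Total faults: 7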